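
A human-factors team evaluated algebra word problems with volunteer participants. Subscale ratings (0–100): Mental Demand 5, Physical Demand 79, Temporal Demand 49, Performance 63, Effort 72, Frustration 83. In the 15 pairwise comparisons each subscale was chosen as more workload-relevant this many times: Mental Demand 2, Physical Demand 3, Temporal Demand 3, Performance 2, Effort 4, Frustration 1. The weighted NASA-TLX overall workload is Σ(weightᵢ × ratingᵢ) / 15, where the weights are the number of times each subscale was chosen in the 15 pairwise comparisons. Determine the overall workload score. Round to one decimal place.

The tallies are the weights (they sum to 15).
Weighted sum = 2·5 + 3·79 + 3·49 + 2·63 + 4·72 + 1·83
            = 10 + 237 + 147 + 126 + 288 + 83 = 891.
Overall workload = 891 / 15 = 59.4000 ≈ 59.4.

59.4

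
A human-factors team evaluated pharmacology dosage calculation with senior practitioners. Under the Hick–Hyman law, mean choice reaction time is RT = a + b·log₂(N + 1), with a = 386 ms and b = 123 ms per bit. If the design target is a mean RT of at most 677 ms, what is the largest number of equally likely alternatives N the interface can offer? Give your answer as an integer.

Set 386 + 123·log₂(N + 1) ≤ 677.
log₂(N + 1) ≤ (677 − 386) / 123 = 2.3659.
N + 1 ≤ 2^2.3659 = 5.1547.
N ≤ 4.1547, so the largest integer N is 4.

4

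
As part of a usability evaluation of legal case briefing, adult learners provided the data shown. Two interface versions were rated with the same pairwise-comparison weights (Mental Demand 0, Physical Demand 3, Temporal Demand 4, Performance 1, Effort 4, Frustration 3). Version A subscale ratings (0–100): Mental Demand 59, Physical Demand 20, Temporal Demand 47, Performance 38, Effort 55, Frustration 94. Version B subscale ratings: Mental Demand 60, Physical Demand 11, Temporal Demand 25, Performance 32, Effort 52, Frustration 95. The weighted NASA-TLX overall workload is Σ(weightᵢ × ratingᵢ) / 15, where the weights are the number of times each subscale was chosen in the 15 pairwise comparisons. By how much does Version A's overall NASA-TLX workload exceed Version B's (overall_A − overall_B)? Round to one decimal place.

Version A weighted sum = 0·59 + 3·20 + 4·47 + 1·38 + 4·55 + 3·94 = 0 + 60 + 188 + 38 + 220 + 282 = 788; overall_A = 788/15 = 52.5333.
Version B weighted sum = 0·60 + 3·11 + 4·25 + 1·32 + 4·52 + 3·95 = 0 + 33 + 100 + 32 + 208 + 285 = 658; overall_B = 658/15 = 43.8667.
Difference = 52.5333 − 43.8667 = 8.6666 ≈ 8.7.

8.7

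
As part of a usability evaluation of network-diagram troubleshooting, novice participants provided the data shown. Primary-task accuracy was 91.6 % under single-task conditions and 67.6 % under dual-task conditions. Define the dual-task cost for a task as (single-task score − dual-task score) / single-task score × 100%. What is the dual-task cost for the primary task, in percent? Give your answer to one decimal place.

26.2

Cost = (91.6 − 67.6) / 91.6 × 100%
     = 24.0000 / 91.6 × 100% = 26.2009%.
≈ 26.2%.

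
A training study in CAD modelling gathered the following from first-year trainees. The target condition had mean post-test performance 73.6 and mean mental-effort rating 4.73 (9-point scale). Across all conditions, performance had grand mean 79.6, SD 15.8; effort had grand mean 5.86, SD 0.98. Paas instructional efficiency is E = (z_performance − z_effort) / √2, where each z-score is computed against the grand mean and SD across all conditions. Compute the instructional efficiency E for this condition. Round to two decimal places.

z_performance = (73.6 − 79.6) / 15.8 = -6.0000 / 15.8 = -0.3797.
z_effort = (4.73 − 5.86) / 0.98 = -1.1300 / 0.98 = -1.1531.
z_P − z_E = -0.3797 − (-1.1531) = 0.7734.
E = 0.7734 / √2 = 0.7734 / 1.41421 = 0.5469 ≈ 0.55.

0.55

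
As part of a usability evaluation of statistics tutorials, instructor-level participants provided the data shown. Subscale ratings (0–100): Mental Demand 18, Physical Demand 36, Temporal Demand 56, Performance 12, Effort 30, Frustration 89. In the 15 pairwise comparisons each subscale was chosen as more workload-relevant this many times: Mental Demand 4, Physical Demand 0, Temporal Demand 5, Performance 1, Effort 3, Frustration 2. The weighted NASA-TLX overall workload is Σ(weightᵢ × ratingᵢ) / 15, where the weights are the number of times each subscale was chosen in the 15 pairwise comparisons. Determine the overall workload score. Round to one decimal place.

The tallies are the weights (they sum to 15).
Weighted sum = 4·18 + 0·36 + 5·56 + 1·12 + 3·30 + 2·89
            = 72 + 0 + 280 + 12 + 90 + 178 = 632.
Overall workload = 632 / 15 = 42.1333 ≈ 42.1.

42.1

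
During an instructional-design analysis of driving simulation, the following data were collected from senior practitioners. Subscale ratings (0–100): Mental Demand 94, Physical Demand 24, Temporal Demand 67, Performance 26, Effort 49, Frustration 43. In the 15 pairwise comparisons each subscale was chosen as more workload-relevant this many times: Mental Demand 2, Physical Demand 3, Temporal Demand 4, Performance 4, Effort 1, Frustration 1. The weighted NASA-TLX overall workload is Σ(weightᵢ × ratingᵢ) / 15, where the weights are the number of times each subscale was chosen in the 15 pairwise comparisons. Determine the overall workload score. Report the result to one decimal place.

The tallies are the weights (they sum to 15).
Weighted sum = 2·94 + 3·24 + 4·67 + 4·26 + 1·49 + 1·43
            = 188 + 72 + 268 + 104 + 49 + 43 = 724.
Overall workload = 724 / 15 = 48.2667 ≈ 48.3.

48.3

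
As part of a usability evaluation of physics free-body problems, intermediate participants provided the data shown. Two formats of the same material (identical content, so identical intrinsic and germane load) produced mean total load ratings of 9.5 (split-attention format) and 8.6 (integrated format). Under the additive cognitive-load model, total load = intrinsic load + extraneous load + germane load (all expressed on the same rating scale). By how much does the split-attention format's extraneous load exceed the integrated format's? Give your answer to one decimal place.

0.9

Intrinsic and germane load are equal across formats, so the difference in total load equals the difference in extraneous load.
Extraneous-load difference = 9.5 − 8.6 = 0.9.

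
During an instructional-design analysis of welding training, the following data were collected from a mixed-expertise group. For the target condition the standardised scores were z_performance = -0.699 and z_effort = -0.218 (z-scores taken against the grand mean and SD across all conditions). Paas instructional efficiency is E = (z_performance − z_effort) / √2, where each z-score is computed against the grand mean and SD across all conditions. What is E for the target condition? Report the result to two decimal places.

z_P − z_E = -0.699 − (-0.218) = -0.4810.
E = -0.4810 / √2 = -0.4810 / 1.41421 = -0.3401 ≈ -0.34.

-0.34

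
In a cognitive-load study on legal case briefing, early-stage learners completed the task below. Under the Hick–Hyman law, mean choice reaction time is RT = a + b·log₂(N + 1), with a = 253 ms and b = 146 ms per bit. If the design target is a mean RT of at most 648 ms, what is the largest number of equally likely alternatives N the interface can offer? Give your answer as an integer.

Set 253 + 146·log₂(N + 1) ≤ 648.
log₂(N + 1) ≤ (648 − 253) / 146 = 2.7055.
N + 1 ≤ 2^2.7055 = 6.5228.
N ≤ 5.5228, so the largest integer N is 5.

5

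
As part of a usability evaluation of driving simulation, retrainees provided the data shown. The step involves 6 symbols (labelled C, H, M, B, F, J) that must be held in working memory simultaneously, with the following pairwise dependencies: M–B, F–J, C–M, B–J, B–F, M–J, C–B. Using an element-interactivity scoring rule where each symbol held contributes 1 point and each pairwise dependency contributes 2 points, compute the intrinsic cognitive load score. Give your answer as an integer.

20

Count of symbols held simultaneously: 6.
Count of pairwise dependencies listed: 7.
Element contribution: 6 × 1 = 6.
Interaction contribution: 7 × 2 = 14.
Intrinsic load = 6 + 14 = 20.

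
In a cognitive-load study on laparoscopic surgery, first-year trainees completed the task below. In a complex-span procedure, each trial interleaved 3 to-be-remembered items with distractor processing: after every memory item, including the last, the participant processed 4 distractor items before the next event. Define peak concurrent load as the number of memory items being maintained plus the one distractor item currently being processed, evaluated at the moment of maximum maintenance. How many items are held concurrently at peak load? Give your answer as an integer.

Maintenance is greatest during the distractor(s) after memory item 3: all 3 memory items are being held.
One distractor item is concurrently being processed.
Peak concurrent load = 3 + 1 = 4 items.

4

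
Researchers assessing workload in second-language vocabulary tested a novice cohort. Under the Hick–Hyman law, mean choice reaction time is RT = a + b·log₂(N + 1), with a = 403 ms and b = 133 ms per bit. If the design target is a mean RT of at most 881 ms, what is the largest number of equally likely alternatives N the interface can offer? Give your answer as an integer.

Set 403 + 133·log₂(N + 1) ≤ 881.
log₂(N + 1) ≤ (881 − 403) / 133 = 3.5940.
N + 1 ≤ 2^3.5940 = 12.0754.
N ≤ 11.0754, so the largest integer N is 11.

11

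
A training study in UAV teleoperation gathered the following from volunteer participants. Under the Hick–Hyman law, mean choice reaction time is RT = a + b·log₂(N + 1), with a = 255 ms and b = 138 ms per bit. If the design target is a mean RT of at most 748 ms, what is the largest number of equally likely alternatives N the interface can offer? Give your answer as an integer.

Set 255 + 138·log₂(N + 1) ≤ 748.
log₂(N + 1) ≤ (748 − 255) / 138 = 3.5725.
N + 1 ≤ 2^3.5725 = 11.8968.
N ≤ 10.8968, so the largest integer N is 10.

10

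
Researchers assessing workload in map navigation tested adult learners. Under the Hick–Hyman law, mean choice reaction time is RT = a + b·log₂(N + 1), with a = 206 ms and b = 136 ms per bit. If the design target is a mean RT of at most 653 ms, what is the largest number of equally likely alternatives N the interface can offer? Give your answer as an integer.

Set 206 + 136·log₂(N + 1) ≤ 653.
log₂(N + 1) ≤ (653 − 206) / 136 = 3.2868.
N + 1 ≤ 2^3.2868 = 9.7595.
N ≤ 8.7595, so the largest integer N is 8.

8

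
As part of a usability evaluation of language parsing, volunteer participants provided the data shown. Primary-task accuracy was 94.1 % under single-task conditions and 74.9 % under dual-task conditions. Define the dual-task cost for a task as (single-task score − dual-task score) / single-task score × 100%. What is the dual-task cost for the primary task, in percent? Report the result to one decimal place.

Cost = (94.1 − 74.9) / 94.1 × 100%
     = 19.2000 / 94.1 × 100% = 20.4038%.
≈ 20.4%.

20.4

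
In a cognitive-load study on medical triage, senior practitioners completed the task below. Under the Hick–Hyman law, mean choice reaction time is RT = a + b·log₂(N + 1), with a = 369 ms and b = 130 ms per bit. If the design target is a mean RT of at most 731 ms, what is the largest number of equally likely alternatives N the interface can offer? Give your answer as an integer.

5

Set 369 + 130·log₂(N + 1) ≤ 731.
log₂(N + 1) ≤ (731 − 369) / 130 = 2.7846.
N + 1 ≤ 2^2.7846 = 6.8905.
N ≤ 5.8905, so the largest integer N is 5.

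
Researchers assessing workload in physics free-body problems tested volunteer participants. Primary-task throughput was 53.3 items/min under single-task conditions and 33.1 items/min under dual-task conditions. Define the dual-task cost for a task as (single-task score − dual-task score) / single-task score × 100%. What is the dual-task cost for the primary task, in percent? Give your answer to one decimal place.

Cost = (53.3 − 33.1) / 53.3 × 100%
     = 20.2000 / 53.3 × 100% = 37.8987%.
≈ 37.9%.

37.9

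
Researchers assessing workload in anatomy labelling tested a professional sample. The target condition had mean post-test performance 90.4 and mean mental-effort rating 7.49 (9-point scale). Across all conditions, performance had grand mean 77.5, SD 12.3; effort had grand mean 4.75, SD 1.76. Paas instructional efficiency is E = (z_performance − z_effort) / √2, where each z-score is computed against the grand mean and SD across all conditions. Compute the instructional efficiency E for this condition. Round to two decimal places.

z_performance = (90.4 − 77.5) / 12.3 = 12.9000 / 12.3 = 1.0488.
z_effort = (7.49 − 4.75) / 1.76 = 2.7400 / 1.76 = 1.5568.
z_P − z_E = 1.0488 − 1.5568 = -0.5080.
E = -0.5080 / √2 = -0.5080 / 1.41421 = -0.3592 ≈ -0.36.

-0.36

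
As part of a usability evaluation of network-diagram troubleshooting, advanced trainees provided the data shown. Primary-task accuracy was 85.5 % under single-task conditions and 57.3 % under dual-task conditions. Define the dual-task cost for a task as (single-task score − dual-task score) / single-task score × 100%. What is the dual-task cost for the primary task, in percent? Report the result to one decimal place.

Cost = (85.5 − 57.3) / 85.5 × 100%
     = 28.2000 / 85.5 × 100% = 32.9825%.
≈ 33.0%.

33.0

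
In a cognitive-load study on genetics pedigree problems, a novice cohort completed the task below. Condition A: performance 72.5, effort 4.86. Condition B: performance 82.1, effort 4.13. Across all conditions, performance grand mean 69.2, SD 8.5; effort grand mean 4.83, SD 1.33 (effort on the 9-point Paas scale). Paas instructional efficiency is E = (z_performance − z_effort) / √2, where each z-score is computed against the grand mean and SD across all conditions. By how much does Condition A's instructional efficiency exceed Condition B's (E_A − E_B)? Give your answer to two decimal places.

Condition A: z_P = (72.5 − 69.2)/8.5 = 0.3882; z_E = (4.86 − 4.83)/1.33 = 0.0226; E_A = (0.3882 − 0.0226)/√2 = 0.2585.
Condition B: z_P = (82.1 − 69.2)/8.5 = 1.5176; z_E = (4.13 − 4.83)/1.33 = -0.5263; E_B = (1.5176 − (-0.5263))/√2 = 1.4453.
E_A − E_B = 0.2585 − 1.4453 = -1.1868 ≈ -1.19.

-1.19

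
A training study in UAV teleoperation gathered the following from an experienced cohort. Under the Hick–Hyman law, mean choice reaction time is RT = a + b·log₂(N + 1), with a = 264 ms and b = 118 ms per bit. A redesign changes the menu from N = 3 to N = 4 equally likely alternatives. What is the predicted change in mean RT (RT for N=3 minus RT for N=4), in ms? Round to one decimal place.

RT(3) = 264 + 118·log₂(4) = 264 + 118·2.0000 = 500.0000 ms.
RT(4) = 264 + 118·log₂(5) = 264 + 118·2.3219 = 537.9842 ms.
Difference = 500.0000 − 537.9842 = -37.9842 ≈ -38.0 ms.

-38.0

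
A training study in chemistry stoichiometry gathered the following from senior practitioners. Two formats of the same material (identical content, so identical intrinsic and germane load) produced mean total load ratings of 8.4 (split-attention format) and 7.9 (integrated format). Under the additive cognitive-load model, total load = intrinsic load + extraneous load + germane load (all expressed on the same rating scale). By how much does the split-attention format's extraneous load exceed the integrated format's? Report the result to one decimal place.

Intrinsic and germane load are equal across formats, so the difference in total load equals the difference in extraneous load.
Extraneous-load difference = 8.4 − 7.9 = 0.5.

0.5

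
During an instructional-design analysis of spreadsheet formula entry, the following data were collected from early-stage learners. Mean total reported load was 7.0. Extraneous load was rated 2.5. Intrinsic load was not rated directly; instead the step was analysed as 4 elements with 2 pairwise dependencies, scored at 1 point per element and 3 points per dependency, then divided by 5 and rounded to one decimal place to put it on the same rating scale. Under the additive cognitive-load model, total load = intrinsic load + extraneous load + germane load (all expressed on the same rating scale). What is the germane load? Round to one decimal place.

2.5

Intrinsic (element-interactivity): (4 × 1 + 2 × 3) / 5 = 10 / 5 = 2.0000 → 2.0.
germane load = total − intrinsic − extraneous
             = 7.0 − 2.0 − 2.5 = 2.5.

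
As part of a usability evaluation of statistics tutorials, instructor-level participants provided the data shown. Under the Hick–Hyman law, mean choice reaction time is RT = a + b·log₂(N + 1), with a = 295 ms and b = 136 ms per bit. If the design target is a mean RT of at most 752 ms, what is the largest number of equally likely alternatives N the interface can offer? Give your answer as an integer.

Set 295 + 136·log₂(N + 1) ≤ 752.
log₂(N + 1) ≤ (752 − 295) / 136 = 3.3603.
N + 1 ≤ 2^3.3603 = 10.2695.
N ≤ 9.2695, so the largest integer N is 9.

9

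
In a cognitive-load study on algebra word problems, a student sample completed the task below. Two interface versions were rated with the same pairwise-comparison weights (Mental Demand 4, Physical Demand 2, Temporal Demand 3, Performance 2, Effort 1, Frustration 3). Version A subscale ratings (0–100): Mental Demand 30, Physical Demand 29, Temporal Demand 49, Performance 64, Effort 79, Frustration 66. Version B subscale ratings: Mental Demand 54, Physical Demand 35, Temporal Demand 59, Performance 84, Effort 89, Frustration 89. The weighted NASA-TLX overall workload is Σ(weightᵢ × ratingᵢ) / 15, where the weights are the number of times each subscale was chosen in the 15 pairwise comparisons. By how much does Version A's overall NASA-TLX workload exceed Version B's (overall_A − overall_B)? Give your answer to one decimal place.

Version A weighted sum = 4·30 + 2·29 + 3·49 + 2·64 + 1·79 + 3·66 = 120 + 58 + 147 + 128 + 79 + 198 = 730; overall_A = 730/15 = 48.6667.
Version B weighted sum = 4·54 + 2·35 + 3·59 + 2·84 + 1·89 + 3·89 = 216 + 70 + 177 + 168 + 89 + 267 = 987; overall_B = 987/15 = 65.8000.
Difference = 48.6667 − 65.8000 = -17.1333 ≈ -17.1.

-17.1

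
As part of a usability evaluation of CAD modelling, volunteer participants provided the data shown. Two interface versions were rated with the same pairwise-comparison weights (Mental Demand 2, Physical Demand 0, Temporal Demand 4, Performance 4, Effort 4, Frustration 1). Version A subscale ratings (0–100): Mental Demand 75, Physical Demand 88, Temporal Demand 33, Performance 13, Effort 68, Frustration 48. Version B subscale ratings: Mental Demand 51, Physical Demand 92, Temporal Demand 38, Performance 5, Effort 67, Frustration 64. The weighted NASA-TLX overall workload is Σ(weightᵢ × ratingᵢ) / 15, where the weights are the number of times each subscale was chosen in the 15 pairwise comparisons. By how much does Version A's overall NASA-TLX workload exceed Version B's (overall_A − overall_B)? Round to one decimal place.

Version A weighted sum = 2·75 + 0·88 + 4·33 + 4·13 + 4·68 + 1·48 = 150 + 0 + 132 + 52 + 272 + 48 = 654; overall_A = 654/15 = 43.6000.
Version B weighted sum = 2·51 + 0·92 + 4·38 + 4·5 + 4·67 + 1·64 = 102 + 0 + 152 + 20 + 268 + 64 = 606; overall_B = 606/15 = 40.4000.
Difference = 43.6000 − 40.4000 = 3.2000 ≈ 3.2.

3.2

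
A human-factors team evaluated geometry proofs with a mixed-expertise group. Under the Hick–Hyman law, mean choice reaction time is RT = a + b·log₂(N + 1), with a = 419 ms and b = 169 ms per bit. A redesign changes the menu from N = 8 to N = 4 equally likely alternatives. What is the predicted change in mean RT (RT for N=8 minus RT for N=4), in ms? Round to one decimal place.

143.3

RT(8) = 419 + 169·log₂(9) = 419 + 169·3.1699 = 954.7131 ms.
RT(4) = 419 + 169·log₂(5) = 419 + 169·2.3219 = 811.4011 ms.
Difference = 954.7131 − 811.4011 = 143.3120 ≈ 143.3 ms.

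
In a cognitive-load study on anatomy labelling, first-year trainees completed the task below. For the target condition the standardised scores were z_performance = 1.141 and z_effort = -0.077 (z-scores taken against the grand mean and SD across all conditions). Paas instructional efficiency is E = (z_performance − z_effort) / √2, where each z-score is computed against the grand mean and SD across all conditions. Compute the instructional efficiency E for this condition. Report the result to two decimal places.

z_P − z_E = 1.141 − (-0.077) = 1.2180.
E = 1.2180 / √2 = 1.2180 / 1.41421 = 0.8613 ≈ 0.86.

0.86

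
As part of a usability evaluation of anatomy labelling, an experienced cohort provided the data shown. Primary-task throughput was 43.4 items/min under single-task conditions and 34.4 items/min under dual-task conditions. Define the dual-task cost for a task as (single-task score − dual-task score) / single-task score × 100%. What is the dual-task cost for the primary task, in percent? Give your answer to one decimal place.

Cost = (43.4 − 34.4) / 43.4 × 100%
     = 9.0000 / 43.4 × 100% = 20.7373%.
≈ 20.7%.

20.7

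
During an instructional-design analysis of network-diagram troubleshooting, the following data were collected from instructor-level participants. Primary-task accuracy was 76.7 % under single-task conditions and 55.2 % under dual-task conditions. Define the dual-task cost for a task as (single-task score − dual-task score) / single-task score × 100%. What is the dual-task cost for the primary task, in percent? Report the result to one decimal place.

28.0

Cost = (76.7 − 55.2) / 76.7 × 100%
     = 21.5000 / 76.7 × 100% = 28.0313%.
≈ 28.0%.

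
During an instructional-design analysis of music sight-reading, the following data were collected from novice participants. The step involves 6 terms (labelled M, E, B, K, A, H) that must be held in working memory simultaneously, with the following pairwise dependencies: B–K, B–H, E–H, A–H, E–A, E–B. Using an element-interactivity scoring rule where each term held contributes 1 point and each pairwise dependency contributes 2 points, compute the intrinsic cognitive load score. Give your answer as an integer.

Count of terms held simultaneously: 6.
Count of pairwise dependencies listed: 6.
Element contribution: 6 × 1 = 6.
Interaction contribution: 6 × 2 = 12.
Intrinsic load = 6 + 12 = 18.

18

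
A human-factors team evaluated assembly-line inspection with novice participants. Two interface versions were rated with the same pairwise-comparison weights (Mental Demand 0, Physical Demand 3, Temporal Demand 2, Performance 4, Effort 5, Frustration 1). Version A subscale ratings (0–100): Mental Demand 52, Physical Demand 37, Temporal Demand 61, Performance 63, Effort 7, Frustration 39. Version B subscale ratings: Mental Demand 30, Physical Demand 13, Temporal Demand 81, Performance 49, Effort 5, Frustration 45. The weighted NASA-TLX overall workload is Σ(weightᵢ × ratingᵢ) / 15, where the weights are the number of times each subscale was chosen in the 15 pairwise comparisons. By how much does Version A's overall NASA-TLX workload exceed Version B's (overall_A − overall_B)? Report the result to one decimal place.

Version A weighted sum = 0·52 + 3·37 + 2·61 + 4·63 + 5·7 + 1·39 = 0 + 111 + 122 + 252 + 35 + 39 = 559; overall_A = 559/15 = 37.2667.
Version B weighted sum = 0·30 + 3·13 + 2·81 + 4·49 + 5·5 + 1·45 = 0 + 39 + 162 + 196 + 25 + 45 = 467; overall_B = 467/15 = 31.1333.
Difference = 37.2667 − 31.1333 = 6.1334 ≈ 6.1.

6.1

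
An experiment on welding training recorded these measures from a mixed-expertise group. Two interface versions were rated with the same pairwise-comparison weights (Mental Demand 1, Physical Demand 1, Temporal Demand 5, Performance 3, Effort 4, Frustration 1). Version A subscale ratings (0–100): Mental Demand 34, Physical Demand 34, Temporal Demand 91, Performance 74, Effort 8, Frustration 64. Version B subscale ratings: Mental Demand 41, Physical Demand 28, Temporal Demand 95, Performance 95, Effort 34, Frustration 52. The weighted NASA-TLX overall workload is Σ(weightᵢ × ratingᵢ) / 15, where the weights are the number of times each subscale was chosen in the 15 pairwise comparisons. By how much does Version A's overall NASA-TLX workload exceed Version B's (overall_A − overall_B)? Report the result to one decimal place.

Version A weighted sum = 1·34 + 1·34 + 5·91 + 3·74 + 4·8 + 1·64 = 34 + 34 + 455 + 222 + 32 + 64 = 841; overall_A = 841/15 = 56.0667.
Version B weighted sum = 1·41 + 1·28 + 5·95 + 3·95 + 4·34 + 1·52 = 41 + 28 + 475 + 285 + 136 + 52 = 1017; overall_B = 1017/15 = 67.8000.
Difference = 56.0667 − 67.8000 = -11.7333 ≈ -11.7.

-11.7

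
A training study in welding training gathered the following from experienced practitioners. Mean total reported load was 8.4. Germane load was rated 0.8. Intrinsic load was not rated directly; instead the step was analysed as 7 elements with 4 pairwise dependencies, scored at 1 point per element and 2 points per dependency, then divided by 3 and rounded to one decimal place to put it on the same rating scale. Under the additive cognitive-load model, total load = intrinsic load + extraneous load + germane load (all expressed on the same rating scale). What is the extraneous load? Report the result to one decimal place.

2.6

Intrinsic (element-interactivity): (7 × 1 + 4 × 2) / 3 = 15 / 3 = 5.0000 → 5.0.
extraneous load = total − intrinsic − germane
             = 8.4 − 5.0 − 0.8 = 2.6.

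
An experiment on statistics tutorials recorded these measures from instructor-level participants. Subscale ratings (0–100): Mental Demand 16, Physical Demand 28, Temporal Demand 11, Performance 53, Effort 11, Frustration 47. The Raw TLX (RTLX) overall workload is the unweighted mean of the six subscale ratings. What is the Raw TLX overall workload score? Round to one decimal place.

Sum of ratings = 16 + 28 + 11 + 53 + 11 + 47 = 166.
RTLX = 166 / 6 = 27.6667 ≈ 27.7.

27.7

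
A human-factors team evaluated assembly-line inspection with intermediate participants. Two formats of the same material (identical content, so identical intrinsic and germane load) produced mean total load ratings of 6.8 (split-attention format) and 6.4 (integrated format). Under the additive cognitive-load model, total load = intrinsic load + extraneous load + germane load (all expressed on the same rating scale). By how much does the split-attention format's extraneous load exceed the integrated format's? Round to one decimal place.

Intrinsic and germane load are equal across formats, so the difference in total load equals the difference in extraneous load.
Extraneous-load difference = 6.8 − 6.4 = 0.4.

0.4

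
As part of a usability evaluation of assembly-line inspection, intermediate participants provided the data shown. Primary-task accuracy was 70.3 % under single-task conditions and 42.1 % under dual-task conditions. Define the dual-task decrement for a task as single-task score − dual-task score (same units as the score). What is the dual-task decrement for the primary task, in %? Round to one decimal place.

28.2

Decrement = 70.3 − 42.1 = 28.2000 % ≈ 28.2 %.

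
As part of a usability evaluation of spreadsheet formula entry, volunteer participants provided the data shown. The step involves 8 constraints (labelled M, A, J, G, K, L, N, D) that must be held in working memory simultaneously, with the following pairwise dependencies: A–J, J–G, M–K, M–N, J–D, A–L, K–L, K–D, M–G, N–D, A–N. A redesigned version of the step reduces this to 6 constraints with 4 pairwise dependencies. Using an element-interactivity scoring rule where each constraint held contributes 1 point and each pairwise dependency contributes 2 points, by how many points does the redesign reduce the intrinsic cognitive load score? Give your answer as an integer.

Original: 8 × 1 + 11 × 2 = 8 + 22 = 30.
Redesigned: 6 × 1 + 4 × 2 = 6 + 8 = 14.
Reduction = 30 − 14 = 16.

16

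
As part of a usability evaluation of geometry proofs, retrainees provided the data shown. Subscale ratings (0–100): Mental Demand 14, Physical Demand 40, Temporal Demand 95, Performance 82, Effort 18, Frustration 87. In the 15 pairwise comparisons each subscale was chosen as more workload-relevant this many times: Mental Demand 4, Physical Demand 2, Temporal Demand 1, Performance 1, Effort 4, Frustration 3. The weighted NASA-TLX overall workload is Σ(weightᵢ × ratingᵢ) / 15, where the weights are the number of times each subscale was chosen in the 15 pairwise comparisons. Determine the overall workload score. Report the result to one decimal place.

43.1

The tallies are the weights (they sum to 15).
Weighted sum = 4·14 + 2·40 + 1·95 + 1·82 + 4·18 + 3·87
            = 56 + 80 + 95 + 82 + 72 + 261 = 646.
Overall workload = 646 / 15 = 43.0667 ≈ 43.1.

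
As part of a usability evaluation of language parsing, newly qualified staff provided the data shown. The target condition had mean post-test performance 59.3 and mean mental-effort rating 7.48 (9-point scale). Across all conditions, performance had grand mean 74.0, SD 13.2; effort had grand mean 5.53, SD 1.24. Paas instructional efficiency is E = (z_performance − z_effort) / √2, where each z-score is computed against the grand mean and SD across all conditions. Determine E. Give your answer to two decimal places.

-1.90

z_performance = (59.3 − 74.0) / 13.2 = -14.7000 / 13.2 = -1.1136.
z_effort = (7.48 − 5.53) / 1.24 = 1.9500 / 1.24 = 1.5726.
z_P − z_E = -1.1136 − 1.5726 = -2.6862.
E = -2.6862 / √2 = -2.6862 / 1.41421 = -1.8994 ≈ -1.90.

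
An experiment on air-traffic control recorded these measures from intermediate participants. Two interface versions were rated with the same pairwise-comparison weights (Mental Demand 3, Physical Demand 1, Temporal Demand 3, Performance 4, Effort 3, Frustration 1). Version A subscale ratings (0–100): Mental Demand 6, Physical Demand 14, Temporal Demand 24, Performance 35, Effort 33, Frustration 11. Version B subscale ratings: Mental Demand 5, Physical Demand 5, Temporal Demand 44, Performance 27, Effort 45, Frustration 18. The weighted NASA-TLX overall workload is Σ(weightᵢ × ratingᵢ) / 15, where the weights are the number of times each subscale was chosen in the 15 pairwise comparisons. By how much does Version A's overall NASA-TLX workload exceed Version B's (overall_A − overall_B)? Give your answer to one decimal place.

-3.9

Version A weighted sum = 3·6 + 1·14 + 3·24 + 4·35 + 3·33 + 1·11 = 18 + 14 + 72 + 140 + 99 + 11 = 354; overall_A = 354/15 = 23.6000.
Version B weighted sum = 3·5 + 1·5 + 3·44 + 4·27 + 3·45 + 1·18 = 15 + 5 + 132 + 108 + 135 + 18 = 413; overall_B = 413/15 = 27.5333.
Difference = 23.6000 − 27.5333 = -3.9333 ≈ -3.9.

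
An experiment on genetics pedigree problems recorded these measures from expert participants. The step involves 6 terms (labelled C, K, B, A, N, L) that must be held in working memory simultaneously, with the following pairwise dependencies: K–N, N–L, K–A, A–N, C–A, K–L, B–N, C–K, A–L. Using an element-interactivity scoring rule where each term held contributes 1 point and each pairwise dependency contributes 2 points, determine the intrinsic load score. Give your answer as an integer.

Count of terms held simultaneously: 6.
Count of pairwise dependencies listed: 9.
Element contribution: 6 × 1 = 6.
Interaction contribution: 9 × 2 = 18.
Intrinsic load = 6 + 18 = 24.

24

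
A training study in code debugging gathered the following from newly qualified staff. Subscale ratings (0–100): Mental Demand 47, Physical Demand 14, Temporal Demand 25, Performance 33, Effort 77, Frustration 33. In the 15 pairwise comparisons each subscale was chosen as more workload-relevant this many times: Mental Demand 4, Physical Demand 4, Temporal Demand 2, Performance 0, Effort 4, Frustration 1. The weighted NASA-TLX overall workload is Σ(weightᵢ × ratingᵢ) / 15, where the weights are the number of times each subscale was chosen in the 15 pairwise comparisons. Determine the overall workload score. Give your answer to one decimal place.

The tallies are the weights (they sum to 15).
Weighted sum = 4·47 + 4·14 + 2·25 + 0·33 + 4·77 + 1·33
            = 188 + 56 + 50 + 0 + 308 + 33 = 635.
Overall workload = 635 / 15 = 42.3333 ≈ 42.3.

42.3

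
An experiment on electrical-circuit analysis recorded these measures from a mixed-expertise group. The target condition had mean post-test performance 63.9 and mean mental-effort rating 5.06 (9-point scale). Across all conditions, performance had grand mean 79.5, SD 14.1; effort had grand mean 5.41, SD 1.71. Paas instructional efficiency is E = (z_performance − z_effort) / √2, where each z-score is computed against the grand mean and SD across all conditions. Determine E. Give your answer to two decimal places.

-0.64

z_performance = (63.9 − 79.5) / 14.1 = -15.6000 / 14.1 = -1.1064.
z_effort = (5.06 − 5.41) / 1.71 = -0.3500 / 1.71 = -0.2047.
z_P − z_E = -1.1064 − (-0.2047) = -0.9017.
E = -0.9017 / √2 = -0.9017 / 1.41421 = -0.6376 ≈ -0.64.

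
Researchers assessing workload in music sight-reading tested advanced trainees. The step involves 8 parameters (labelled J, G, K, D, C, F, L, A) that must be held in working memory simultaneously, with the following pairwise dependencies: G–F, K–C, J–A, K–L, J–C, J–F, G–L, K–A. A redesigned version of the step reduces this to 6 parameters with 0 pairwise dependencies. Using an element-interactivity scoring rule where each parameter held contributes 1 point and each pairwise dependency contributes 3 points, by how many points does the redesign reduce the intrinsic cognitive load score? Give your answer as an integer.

26

Original: 8 × 1 + 8 × 3 = 8 + 24 = 32.
Redesigned: 6 × 1 + 0 × 3 = 6 + 0 = 6.
Reduction = 32 − 6 = 26.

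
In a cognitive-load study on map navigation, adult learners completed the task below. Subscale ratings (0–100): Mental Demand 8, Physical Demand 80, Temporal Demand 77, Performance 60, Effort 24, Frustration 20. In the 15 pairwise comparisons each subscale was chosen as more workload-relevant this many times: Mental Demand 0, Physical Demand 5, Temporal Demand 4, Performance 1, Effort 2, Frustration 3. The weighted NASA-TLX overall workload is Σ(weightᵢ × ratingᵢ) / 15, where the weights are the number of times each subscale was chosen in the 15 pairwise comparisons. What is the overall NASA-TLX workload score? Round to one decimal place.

The tallies are the weights (they sum to 15).
Weighted sum = 0·8 + 5·80 + 4·77 + 1·60 + 2·24 + 3·20
            = 0 + 400 + 308 + 60 + 48 + 60 = 876.
Overall workload = 876 / 15 = 58.4000 ≈ 58.4.

58.4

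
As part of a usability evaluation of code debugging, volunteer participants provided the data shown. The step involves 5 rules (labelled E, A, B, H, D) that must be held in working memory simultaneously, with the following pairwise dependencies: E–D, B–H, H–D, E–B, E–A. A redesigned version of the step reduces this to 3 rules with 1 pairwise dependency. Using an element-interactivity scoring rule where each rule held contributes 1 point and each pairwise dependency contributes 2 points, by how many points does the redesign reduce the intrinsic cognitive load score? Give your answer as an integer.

Original: 5 × 1 + 5 × 2 = 5 + 10 = 15.
Redesigned: 3 × 1 + 1 × 2 = 3 + 2 = 5.
Reduction = 15 − 5 = 10.

10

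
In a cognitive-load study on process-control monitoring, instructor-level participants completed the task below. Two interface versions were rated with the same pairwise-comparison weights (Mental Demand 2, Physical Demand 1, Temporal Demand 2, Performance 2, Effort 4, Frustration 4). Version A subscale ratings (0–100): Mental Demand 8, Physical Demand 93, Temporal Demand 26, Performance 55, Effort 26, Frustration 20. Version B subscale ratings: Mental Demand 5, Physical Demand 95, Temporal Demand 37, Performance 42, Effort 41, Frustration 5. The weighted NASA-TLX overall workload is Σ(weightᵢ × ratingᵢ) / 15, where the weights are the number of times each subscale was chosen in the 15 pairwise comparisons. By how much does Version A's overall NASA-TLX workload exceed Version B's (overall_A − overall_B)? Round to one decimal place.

0.5

Version A weighted sum = 2·8 + 1·93 + 2·26 + 2·55 + 4·26 + 4·20 = 16 + 93 + 52 + 110 + 104 + 80 = 455; overall_A = 455/15 = 30.3333.
Version B weighted sum = 2·5 + 1·95 + 2·37 + 2·42 + 4·41 + 4·5 = 10 + 95 + 74 + 84 + 164 + 20 = 447; overall_B = 447/15 = 29.8000.
Difference = 30.3333 − 29.8000 = 0.5333 ≈ 0.5.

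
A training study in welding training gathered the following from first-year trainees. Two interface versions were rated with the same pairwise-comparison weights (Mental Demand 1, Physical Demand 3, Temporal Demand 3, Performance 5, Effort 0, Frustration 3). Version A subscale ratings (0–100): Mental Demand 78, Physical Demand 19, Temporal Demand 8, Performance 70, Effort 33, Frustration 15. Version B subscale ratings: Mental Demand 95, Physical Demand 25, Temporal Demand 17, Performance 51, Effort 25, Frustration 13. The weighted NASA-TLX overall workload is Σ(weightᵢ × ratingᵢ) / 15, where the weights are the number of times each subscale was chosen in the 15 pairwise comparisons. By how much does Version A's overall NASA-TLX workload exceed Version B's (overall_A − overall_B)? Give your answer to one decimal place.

2.6

Version A weighted sum = 1·78 + 3·19 + 3·8 + 5·70 + 0·33 + 3·15 = 78 + 57 + 24 + 350 + 0 + 45 = 554; overall_A = 554/15 = 36.9333.
Version B weighted sum = 1·95 + 3·25 + 3·17 + 5·51 + 0·25 + 3·13 = 95 + 75 + 51 + 255 + 0 + 39 = 515; overall_B = 515/15 = 34.3333.
Difference = 36.9333 − 34.3333 = 2.6000 ≈ 2.6.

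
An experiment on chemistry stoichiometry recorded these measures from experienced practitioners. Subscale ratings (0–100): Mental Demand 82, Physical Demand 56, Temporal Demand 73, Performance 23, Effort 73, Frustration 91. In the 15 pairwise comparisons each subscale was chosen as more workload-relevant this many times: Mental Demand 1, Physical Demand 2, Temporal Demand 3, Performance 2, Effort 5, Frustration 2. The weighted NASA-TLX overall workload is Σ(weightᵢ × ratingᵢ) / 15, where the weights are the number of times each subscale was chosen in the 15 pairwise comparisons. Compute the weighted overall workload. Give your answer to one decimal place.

67.1

The tallies are the weights (they sum to 15).
Weighted sum = 1·82 + 2·56 + 3·73 + 2·23 + 5·73 + 2·91
            = 82 + 112 + 219 + 46 + 365 + 182 = 1006.
Overall workload = 1006 / 15 = 67.0667 ≈ 67.1.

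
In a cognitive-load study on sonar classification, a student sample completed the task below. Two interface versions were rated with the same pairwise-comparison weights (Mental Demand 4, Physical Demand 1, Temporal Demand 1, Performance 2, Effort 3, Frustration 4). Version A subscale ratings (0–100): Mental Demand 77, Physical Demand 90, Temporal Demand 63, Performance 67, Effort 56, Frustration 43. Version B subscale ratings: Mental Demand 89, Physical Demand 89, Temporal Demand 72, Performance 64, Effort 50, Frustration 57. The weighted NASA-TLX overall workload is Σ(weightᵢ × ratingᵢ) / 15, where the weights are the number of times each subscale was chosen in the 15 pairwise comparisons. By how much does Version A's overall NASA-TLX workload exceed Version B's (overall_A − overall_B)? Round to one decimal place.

Version A weighted sum = 4·77 + 1·90 + 1·63 + 2·67 + 3·56 + 4·43 = 308 + 90 + 63 + 134 + 168 + 172 = 935; overall_A = 935/15 = 62.3333.
Version B weighted sum = 4·89 + 1·89 + 1·72 + 2·64 + 3·50 + 4·57 = 356 + 89 + 72 + 128 + 150 + 228 = 1023; overall_B = 1023/15 = 68.2000.
Difference = 62.3333 − 68.2000 = -5.8667 ≈ -5.9.

-5.9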